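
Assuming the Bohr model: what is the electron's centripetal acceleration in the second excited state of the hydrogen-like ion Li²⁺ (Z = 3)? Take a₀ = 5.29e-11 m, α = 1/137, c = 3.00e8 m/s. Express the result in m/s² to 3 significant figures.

r = n²a₀/Z = 1.59e-10 m, v = Zαc/n = 2.19e6 m/s
a = v²/r = (2.19e6)² / 1.59e-10 = 3.02e22 m/s²

3.02e22 m/s²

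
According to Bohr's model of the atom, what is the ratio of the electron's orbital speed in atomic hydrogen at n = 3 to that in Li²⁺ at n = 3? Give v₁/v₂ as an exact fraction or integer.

1/3

v ∝ Z^1 · n^-1
v₁/v₂ = (1/3)^1 · (3/3)^-1 = 1/3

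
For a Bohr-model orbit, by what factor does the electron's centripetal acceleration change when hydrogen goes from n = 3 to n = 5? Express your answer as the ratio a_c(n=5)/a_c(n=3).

81/625

a_c ∝ Z^3 · n^-4; with Z fixed, a_c ∝ n^-4.
a_c(n=5)/a_c(n=3) = (5/3)^-4 = 81/625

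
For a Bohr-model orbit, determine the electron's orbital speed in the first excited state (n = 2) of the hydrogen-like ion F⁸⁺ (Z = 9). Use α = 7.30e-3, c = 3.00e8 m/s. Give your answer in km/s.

9860 km/s

v_n = Zαc/n = 9 × 0.00730 × 3.00e8 / 2
    = 9860 km/s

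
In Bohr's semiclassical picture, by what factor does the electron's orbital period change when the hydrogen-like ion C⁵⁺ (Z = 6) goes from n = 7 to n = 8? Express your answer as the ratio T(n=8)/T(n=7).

T ∝ Z^-2 · n^3; with Z fixed, T ∝ n^3.
T(n=8)/T(n=7) = (8/7)^3 = 512/343

512/343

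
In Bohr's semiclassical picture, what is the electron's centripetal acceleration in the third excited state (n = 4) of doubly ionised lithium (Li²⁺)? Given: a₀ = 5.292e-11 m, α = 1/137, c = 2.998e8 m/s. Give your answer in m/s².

r = n²a₀/Z = 2.822e-10 m, v = Zαc/n = 1.641e6 m/s
a = v²/r = (1.641e6)² / 2.822e-10 = 9.544e21 m/s²

9.544e21 m/s²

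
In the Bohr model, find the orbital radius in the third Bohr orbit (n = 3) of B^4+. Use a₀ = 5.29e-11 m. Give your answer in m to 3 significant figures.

r_n = n²a₀/Z = 3² × 5.29e-11 / 5
    = 9 × 5.29e-11 / 5 = 9.52e-11 m

9.52e-11 m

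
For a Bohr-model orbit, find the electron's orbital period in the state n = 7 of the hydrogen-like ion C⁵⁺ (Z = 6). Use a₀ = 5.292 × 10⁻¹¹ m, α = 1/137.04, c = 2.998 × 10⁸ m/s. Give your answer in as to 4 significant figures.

1448 as

r = n²a₀/Z = 7²·5.292 × 10⁻¹¹/6 = 4.322 × 10⁻¹⁰ m
v = Zαc/n = 6·0.007297·2.998 × 10⁸/7 = 1.875 × 10⁶ m/s
T = 2πr/v = 1.448 × 10⁻¹⁵ s = 1448 as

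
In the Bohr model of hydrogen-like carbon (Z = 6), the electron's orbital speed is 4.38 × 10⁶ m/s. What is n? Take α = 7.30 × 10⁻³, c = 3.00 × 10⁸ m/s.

v_n = Zαc/n ⇒ n = Zαc/v = 6 × 0.00730 × 3.00 × 10⁸ / 4.38 × 10⁶ ≈ 3.00
n = 3

3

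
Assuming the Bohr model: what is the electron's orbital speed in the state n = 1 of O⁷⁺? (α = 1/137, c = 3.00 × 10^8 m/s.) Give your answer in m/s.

v_n = Zαc/n = 8 × 0.00730 × 3.00 × 10^8 / 1
    = 1.75 × 10^7 m/s

1.75 × 10^7 m/s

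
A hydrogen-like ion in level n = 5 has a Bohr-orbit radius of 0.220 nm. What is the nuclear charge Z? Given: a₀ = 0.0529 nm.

r_n = n²a₀/Z ⇒ Z = n²a₀/r = 5² × 0.0529 / 0.220 ≈ 6.01
Z = 6

6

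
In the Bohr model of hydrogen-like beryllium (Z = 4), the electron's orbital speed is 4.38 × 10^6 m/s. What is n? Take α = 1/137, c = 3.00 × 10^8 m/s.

2

v_n = Zαc/n ⇒ n = Zαc/v = 4 × 0.00730 × 3.00 × 10^8 / 4.38 × 10^6 ≈ 2.00
n = 2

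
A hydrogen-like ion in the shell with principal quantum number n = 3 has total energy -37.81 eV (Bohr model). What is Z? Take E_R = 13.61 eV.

E_n = −E_R Z²/n² ⇒ Z² = −E_n n²/E_R = 37.81 × 3² / 13.61 ≈ 25.00
Z = 5

5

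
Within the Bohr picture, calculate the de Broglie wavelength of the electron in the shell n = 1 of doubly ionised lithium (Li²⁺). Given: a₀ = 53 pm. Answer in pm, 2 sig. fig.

110 pm

The Bohr quantisation condition is nλ = 2πr_n.
r_n = n²a₀/Z = 18 pm
λ = 2πr_n/n = 2π·18/1 = 110 pm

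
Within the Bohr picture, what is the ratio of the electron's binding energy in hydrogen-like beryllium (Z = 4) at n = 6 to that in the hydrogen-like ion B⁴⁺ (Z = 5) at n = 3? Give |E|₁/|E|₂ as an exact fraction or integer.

|E| ∝ Z^2 · n^-2
|E|₁/|E|₂ = (4/5)^2 · (6/3)^-2 = 4/25

4/25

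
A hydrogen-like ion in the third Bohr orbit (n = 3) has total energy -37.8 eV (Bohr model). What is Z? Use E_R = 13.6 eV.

5

E_n = −E_R Z²/n² ⇒ Z² = −E_n n²/E_R = 37.8 × 3² / 13.6 ≈ 25.01
Z = 5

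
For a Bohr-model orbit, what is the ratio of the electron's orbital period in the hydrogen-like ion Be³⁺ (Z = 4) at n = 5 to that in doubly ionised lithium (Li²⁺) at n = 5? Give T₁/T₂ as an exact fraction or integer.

T ∝ Z^-2 · n^3
T₁/T₂ = (4/3)^-2 · (5/5)^3 = 9/16

9/16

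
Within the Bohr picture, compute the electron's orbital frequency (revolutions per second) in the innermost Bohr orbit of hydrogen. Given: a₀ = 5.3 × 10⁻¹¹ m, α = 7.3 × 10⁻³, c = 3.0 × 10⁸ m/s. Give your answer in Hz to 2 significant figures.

6.6 × 10¹⁵ Hz

r = n²a₀/Z = 5.3 × 10⁻¹¹ m, v = Zαc/n = 2.2 × 10⁶ m/s
f = v/(2πr) = 6.6 × 10¹⁵ Hz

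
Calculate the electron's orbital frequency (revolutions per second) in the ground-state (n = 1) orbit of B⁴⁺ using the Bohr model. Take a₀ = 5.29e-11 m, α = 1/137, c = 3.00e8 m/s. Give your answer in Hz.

r = n²a₀/Z = 1.06e-11 m, v = Zαc/n = 1.09e7 m/s
f = v/(2πr) = 1.65e17 Hz

1.65e17 Hz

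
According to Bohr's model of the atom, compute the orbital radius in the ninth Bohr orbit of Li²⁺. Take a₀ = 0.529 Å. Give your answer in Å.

r_n = n²a₀/Z = 9² × 0.529 / 3
    = 81 × 0.529 / 3 = 14.3 Å

14.3 Å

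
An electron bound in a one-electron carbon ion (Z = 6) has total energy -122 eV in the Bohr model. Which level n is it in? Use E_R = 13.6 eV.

2

E_n = −E_R Z²/n² ⇒ n² = E_R Z²/(−E_n) = 13.6 × 6² / 122 ≈ 4.01
n = 2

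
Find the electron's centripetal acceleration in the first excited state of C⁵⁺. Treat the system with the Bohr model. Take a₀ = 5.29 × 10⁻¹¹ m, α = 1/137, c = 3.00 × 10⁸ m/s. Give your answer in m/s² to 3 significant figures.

1.22 × 10²⁴ m/s²

r = n²a₀/Z = 3.53 × 10⁻¹¹ m, v = Zαc/n = 6.57 × 10⁶ m/s
a = v²/r = (6.57 × 10⁶)² / 3.53 × 10⁻¹¹ = 1.22 × 10²⁴ m/s²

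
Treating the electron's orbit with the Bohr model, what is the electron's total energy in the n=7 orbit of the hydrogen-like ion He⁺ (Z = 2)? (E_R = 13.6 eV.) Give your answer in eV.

-1.11 eV

E_n = −E_R·Z²/n² = −13.6 × 2²/7² = -1.11 eV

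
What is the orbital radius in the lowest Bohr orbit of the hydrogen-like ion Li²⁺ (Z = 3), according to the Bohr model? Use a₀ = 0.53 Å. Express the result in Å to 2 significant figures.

0.18 Å

r_n = n²a₀/Z = 1² × 0.53 / 3
    = 1 × 0.53 / 3 = 0.18 Å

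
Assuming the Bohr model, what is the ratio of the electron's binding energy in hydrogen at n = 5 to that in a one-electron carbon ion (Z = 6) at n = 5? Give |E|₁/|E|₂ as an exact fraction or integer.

1/36

|E| ∝ Z^2 · n^-2
|E|₁/|E|₂ = (1/6)^2 · (5/5)^-2 = 1/36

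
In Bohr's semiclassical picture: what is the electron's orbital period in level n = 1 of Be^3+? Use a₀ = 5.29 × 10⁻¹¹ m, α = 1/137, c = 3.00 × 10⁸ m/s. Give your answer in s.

r = n²a₀/Z = 1²·5.29 × 10⁻¹¹/4 = 1.32 × 10⁻¹¹ m
v = Zαc/n = 4·0.00730·3.00 × 10⁸/1 = 8.76 × 10⁶ m/s
T = 2πr/v = 9.49 × 10⁻¹⁸ s

9.49 × 10⁻¹⁸ s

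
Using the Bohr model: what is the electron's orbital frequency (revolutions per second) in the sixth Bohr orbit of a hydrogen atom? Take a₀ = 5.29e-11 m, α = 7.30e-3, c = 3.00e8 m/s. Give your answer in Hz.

3.05e13 Hz

r = n²a₀/Z = 1.90e-9 m, v = Zαc/n = 3.65e5 m/s
f = v/(2πr) = 3.05e13 Hz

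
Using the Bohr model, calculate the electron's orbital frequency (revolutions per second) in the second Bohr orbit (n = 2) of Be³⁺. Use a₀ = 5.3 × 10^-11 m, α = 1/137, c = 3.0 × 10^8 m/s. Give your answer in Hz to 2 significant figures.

1.3 × 10^16 Hz

r = n²a₀/Z = 5.3 × 10^-11 m, v = Zαc/n = 4.4 × 10^6 m/s
f = v/(2πr) = 1.3 × 10^16 Hz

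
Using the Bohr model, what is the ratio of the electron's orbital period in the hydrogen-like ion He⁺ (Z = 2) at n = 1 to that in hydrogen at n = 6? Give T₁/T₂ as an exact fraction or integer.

1/864

T ∝ Z^-2 · n^3
T₁/T₂ = (2/1)^-2 · (1/6)^3 = 1/864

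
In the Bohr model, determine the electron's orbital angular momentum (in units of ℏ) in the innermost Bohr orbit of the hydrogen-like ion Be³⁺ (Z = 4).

1

L_n = nℏ, so L/ℏ = n = 1.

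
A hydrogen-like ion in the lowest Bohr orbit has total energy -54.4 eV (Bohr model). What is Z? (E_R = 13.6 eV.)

E_n = −E_R Z²/n² ⇒ Z² = −E_n n²/E_R = 54.4 × 1² / 13.6 ≈ 4.00
Z = 2

2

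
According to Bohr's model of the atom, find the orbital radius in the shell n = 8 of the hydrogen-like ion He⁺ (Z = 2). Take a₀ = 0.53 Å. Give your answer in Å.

17 Å

r_n = n²a₀/Z = 8² × 0.53 / 2
    = 64 × 0.53 / 2 = 17 Å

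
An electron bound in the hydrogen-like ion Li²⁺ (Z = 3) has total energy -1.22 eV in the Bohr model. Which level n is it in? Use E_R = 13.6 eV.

E_n = −E_R Z²/n² ⇒ n² = E_R Z²/(−E_n) = 13.6 × 3² / 1.22 ≈ 100.33
n = 10

10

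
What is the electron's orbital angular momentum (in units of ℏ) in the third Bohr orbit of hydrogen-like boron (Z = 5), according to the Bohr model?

3

L_n = nℏ, so L/ℏ = n = 3.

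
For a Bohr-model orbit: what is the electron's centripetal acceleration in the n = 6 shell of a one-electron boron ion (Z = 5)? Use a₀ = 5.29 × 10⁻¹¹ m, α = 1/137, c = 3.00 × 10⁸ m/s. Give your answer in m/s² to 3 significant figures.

8.74 × 10²¹ m/s²

r = n²a₀/Z = 3.81 × 10⁻¹⁰ m, v = Zαc/n = 1.82 × 10⁶ m/s
a = v²/r = (1.82 × 10⁶)² / 3.81 × 10⁻¹⁰ = 8.74 × 10²¹ m/s²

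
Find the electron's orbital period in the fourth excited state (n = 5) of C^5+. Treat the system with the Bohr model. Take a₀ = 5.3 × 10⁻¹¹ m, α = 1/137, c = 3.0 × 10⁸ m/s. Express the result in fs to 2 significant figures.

r = n²a₀/Z = 5²·5.3 × 10⁻¹¹/6 = 2.2 × 10⁻¹⁰ m
v = Zαc/n = 6·0.0073·3.0 × 10⁸/5 = 2.6 × 10⁶ m/s
T = 2πr/v = 5.3 × 10⁻¹⁶ s = 0.53 fs

0.53 fs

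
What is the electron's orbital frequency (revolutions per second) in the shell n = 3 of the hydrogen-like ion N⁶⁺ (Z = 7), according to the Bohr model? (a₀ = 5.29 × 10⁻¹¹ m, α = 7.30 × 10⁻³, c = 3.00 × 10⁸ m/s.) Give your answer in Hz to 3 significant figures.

r = n²a₀/Z = 6.80 × 10⁻¹¹ m, v = Zαc/n = 5.11 × 10⁶ m/s
f = v/(2πr) = 1.20 × 10¹⁶ Hz

1.20 × 10¹⁶ Hz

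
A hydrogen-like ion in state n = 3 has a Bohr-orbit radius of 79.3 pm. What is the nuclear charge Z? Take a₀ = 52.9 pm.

r_n = n²a₀/Z ⇒ Z = n²a₀/r = 3² × 52.9 / 79.3 ≈ 6.00
Z = 6

6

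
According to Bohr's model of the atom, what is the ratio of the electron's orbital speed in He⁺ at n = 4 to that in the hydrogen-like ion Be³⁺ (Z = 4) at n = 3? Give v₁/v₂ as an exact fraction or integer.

3/8

v ∝ Z^1 · n^-1
v₁/v₂ = (2/4)^1 · (4/3)^-1 = 3/8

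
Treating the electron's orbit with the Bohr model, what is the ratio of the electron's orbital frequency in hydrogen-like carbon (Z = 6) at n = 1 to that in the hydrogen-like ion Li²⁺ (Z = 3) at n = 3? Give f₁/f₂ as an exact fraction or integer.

108

f ∝ Z^2 · n^-3
f₁/f₂ = (6/3)^2 · (1/3)^-3 = 108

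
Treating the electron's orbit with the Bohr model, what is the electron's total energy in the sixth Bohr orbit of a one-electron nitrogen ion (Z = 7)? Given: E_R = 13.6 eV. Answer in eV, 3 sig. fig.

-18.5 eV

E_n = −E_R·Z²/n² = −13.6 × 7²/6² = -18.5 eV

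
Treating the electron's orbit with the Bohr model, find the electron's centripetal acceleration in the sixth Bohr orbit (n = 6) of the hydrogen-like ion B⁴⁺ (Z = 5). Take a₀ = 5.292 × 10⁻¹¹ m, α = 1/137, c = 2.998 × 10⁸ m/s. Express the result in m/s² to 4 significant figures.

r = n²a₀/Z = 3.810 × 10⁻¹⁰ m, v = Zαc/n = 1.824 × 10⁶ m/s
a = v²/r = (1.824 × 10⁶)² / 3.810 × 10⁻¹⁰ = 8.728 × 10²¹ m/s²

8.728 × 10²¹ m/s²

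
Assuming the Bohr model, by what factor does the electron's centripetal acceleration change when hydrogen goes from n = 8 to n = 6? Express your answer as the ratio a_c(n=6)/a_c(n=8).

256/81

a_c ∝ Z^3 · n^-4; with Z fixed, a_c ∝ n^-4.
a_c(n=6)/a_c(n=8) = (6/8)^-4 = 256/81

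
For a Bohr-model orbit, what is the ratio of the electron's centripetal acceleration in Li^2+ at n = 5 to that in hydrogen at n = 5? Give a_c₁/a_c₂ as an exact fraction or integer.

27

a_c ∝ Z^3 · n^-4
a_c₁/a_c₂ = (3/1)^3 · (5/5)^-4 = 27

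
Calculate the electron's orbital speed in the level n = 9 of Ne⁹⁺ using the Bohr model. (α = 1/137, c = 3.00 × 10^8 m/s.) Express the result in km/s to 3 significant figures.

2430 km/s

v_n = Zαc/n = 10 × 0.00730 × 3.00 × 10^8 / 9
    = 2430 km/s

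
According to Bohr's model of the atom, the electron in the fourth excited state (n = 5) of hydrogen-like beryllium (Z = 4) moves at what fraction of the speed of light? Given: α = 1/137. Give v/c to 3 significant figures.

0.00584

v_n = Zαc/n, so v/c = Zα/n = 4 × 0.00730 / 5 = 0.00584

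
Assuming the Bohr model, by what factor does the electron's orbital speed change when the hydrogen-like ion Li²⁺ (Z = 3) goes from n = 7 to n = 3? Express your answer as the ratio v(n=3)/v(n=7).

v ∝ Z^1 · n^-1; with Z fixed, v ∝ n^-1.
v(n=3)/v(n=7) = (3/7)^-1 = 7/3

7/3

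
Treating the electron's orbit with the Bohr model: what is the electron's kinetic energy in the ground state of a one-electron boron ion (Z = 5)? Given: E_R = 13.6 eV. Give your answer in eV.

340 eV

For a Coulomb orbit the virial theorem gives K = −E_n.
E_n = −E_R·Z²/n², so K = E_R·Z²/n² = 13.6 × 5²/1² = 340 eV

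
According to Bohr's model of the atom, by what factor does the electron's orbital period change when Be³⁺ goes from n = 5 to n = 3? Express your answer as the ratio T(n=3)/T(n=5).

27/125

T ∝ Z^-2 · n^3; with Z fixed, T ∝ n^3.
T(n=3)/T(n=5) = (3/5)^3 = 27/125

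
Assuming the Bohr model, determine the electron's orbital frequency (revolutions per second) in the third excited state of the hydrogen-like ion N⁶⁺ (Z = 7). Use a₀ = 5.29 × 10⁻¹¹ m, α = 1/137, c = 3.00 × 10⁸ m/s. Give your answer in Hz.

r = n²a₀/Z = 1.21 × 10⁻¹⁰ m, v = Zαc/n = 3.83 × 10⁶ m/s
f = v/(2πr) = 5.04 × 10¹⁵ Hz

5.04 × 10¹⁵ Hz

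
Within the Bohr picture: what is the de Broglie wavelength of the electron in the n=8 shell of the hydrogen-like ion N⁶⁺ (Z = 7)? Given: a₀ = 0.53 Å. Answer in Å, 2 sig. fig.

The Bohr quantisation condition is nλ = 2πr_n.
r_n = n²a₀/Z = 4.8 Å
λ = 2πr_n/n = 2π·4.8/8 = 3.8 Å

3.8 Å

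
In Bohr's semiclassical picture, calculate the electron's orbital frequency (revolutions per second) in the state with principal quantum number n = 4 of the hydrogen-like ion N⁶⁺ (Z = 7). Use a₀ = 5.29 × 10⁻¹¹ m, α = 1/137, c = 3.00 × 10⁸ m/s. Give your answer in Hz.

5.04 × 10¹⁵ Hz

r = n²a₀/Z = 1.21 × 10⁻¹⁰ m, v = Zαc/n = 3.83 × 10⁶ m/s
f = v/(2πr) = 5.04 × 10¹⁵ Hz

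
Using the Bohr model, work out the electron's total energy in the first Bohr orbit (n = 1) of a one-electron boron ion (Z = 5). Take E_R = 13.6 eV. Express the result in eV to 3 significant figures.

E_n = −E_R·Z²/n² = −13.6 × 5²/1² = -340 eV

-340 eV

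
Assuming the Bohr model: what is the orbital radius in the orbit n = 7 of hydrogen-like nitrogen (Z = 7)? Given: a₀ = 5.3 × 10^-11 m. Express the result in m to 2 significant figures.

r_n = n²a₀/Z = 7² × 5.3 × 10^-11 / 7
    = 49 × 5.3 × 10^-11 / 7 = 3.7 × 10^-10 m

3.7 × 10^-10 m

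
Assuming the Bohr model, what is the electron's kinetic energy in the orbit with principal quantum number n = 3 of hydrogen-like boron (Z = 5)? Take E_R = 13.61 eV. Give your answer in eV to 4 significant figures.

37.81 eV

For a Coulomb orbit the virial theorem gives K = −E_n.
E_n = −E_R·Z²/n², so K = E_R·Z²/n² = 13.61 × 5²/3² = 37.81 eV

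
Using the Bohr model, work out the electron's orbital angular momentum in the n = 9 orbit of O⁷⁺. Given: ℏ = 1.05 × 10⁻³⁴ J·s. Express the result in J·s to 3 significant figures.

9.45 × 10⁻³⁴ J·s

L_n = nℏ = 9 × 1.05 × 10⁻³⁴ = 9.45 × 10⁻³⁴ J·s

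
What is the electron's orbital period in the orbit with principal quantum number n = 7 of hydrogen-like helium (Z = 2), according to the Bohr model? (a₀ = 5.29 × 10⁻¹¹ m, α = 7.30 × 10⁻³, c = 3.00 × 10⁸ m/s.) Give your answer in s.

1.30 × 10⁻¹⁴ s

r = n²a₀/Z = 7²·5.29 × 10⁻¹¹/2 = 1.30 × 10⁻⁹ m
v = Zαc/n = 2·0.00730·3.00 × 10⁸/7 = 6.26 × 10⁵ m/s
T = 2πr/v = 1.30 × 10⁻¹⁴ s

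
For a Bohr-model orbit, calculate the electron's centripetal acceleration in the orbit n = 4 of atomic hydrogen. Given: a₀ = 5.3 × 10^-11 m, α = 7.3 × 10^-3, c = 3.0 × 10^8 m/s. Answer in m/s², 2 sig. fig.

r = n²a₀/Z = 8.5 × 10^-10 m, v = Zαc/n = 5.5 × 10^5 m/s
a = v²/r = (5.5 × 10^5)² / 8.5 × 10^-10 = 3.5 × 10^20 m/s²

3.5 × 10^20 m/s²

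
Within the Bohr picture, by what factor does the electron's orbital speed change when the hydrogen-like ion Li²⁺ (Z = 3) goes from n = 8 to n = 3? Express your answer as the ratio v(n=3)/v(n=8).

8/3

v ∝ Z^1 · n^-1; with Z fixed, v ∝ n^-1.
v(n=3)/v(n=8) = (3/8)^-1 = 8/3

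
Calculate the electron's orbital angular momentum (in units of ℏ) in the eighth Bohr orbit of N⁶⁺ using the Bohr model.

L_n = nℏ, so L/ℏ = n = 8.

8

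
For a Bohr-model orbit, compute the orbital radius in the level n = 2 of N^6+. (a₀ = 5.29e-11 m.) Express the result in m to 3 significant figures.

3.02e-11 m

r_n = n²a₀/Z = 2² × 5.29e-11 / 7
    = 4 × 5.29e-11 / 7 = 3.02e-11 m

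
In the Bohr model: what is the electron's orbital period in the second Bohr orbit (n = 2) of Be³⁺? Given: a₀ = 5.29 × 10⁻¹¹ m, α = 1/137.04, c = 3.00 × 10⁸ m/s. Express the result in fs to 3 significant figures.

r = n²a₀/Z = 2²·5.29 × 10⁻¹¹/4 = 5.29 × 10⁻¹¹ m
v = Zαc/n = 4·0.00730·3.00 × 10⁸/2 = 4.38 × 10⁶ m/s
T = 2πr/v = 7.59 × 10⁻¹⁷ s = 0.0759 fs

0.0759 fs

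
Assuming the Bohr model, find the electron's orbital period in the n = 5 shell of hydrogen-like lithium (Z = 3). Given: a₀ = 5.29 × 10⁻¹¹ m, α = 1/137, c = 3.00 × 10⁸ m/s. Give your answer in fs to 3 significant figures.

r = n²a₀/Z = 5²·5.29 × 10⁻¹¹/3 = 4.41 × 10⁻¹⁰ m
v = Zαc/n = 3·0.00730·3.00 × 10⁸/5 = 1.31 × 10⁶ m/s
T = 2πr/v = 2.11 × 10⁻¹⁵ s = 2.11 fs

2.11 fs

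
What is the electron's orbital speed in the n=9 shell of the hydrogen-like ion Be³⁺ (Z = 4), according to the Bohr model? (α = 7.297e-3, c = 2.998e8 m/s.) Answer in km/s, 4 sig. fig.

v_n = Zαc/n = 4 × 0.007297 × 2.998e8 / 9
    = 972.3 km/s

972.3 km/s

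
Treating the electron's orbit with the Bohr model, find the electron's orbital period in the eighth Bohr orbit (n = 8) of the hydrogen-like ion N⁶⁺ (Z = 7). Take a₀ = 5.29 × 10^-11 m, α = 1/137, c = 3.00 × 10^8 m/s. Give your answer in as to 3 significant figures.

1590 as

r = n²a₀/Z = 8²·5.29 × 10^-11/7 = 4.84 × 10^-10 m
v = Zαc/n = 7·0.00730·3.00 × 10^8/8 = 1.92 × 10^6 m/s
T = 2πr/v = 1.59 × 10^-15 s = 1590 as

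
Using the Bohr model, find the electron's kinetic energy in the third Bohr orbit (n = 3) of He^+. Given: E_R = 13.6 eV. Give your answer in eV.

6.04 eV

For a Coulomb orbit the virial theorem gives K = −E_n.
E_n = −E_R·Z²/n², so K = E_R·Z²/n² = 13.6 × 2²/3² = 6.04 eV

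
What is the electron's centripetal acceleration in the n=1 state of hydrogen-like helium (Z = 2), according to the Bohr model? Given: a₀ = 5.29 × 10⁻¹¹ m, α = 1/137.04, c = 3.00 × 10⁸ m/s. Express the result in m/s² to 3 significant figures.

r = n²a₀/Z = 2.65 × 10⁻¹¹ m, v = Zαc/n = 4.38 × 10⁶ m/s
a = v²/r = (4.38 × 10⁶)² / 2.65 × 10⁻¹¹ = 7.25 × 10²³ m/s²

7.25 × 10²³ m/s²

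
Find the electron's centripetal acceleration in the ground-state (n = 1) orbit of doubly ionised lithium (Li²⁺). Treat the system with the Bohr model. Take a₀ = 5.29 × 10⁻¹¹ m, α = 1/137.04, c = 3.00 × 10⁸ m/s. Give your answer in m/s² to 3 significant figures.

2.45 × 10²⁴ m/s²

r = n²a₀/Z = 1.76 × 10⁻¹¹ m, v = Zαc/n = 6.57 × 10⁶ m/s
a = v²/r = (6.57 × 10⁶)² / 1.76 × 10⁻¹¹ = 2.45 × 10²⁴ m/s²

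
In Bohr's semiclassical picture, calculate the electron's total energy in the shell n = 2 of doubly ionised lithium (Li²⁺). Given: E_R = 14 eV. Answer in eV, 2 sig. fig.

E_n = −E_R·Z²/n² = −14 × 3²/2² = -32 eV

-32 eV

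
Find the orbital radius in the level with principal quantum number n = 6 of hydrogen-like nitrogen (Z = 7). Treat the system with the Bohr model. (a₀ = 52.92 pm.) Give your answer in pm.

r_n = n²a₀/Z = 6² × 52.92 / 7
    = 36 × 52.92 / 7 = 272.2 pm

272.2 pm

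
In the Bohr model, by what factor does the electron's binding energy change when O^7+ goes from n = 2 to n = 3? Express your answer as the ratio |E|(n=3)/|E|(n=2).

4/9

|E| ∝ Z^2 · n^-2; with Z fixed, |E| ∝ n^-2.
|E|(n=3)/|E|(n=2) = (3/2)^-2 = 4/9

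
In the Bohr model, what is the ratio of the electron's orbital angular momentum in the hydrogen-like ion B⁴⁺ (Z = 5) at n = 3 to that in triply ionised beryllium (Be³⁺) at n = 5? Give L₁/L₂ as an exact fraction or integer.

3/5

L = nℏ is independent of Z.
L₁/L₂ = n₁/n₂ = 3/5 = 3/5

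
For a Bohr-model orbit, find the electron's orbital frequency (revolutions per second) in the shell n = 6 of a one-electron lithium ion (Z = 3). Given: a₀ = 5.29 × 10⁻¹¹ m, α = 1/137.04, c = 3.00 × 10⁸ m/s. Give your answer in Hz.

r = n²a₀/Z = 6.35 × 10⁻¹⁰ m, v = Zαc/n = 1.09 × 10⁶ m/s
f = v/(2πr) = 2.74 × 10¹⁴ Hz

2.74 × 10¹⁴ Hz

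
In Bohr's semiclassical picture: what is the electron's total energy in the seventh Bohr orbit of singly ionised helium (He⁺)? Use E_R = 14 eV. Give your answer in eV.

-1.1 eV

E_n = −E_R·Z²/n² = −14 × 2²/7² = -1.1 eV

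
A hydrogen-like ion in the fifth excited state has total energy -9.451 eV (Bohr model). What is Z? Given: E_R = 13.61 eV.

5

E_n = −E_R Z²/n² ⇒ Z² = −E_n n²/E_R = 9.451 × 6² / 13.61 ≈ 25.00
Z = 5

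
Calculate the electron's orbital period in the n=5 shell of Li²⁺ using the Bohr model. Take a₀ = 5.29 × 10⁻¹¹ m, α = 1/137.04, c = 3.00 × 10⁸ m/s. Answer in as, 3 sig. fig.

2110 as

r = n²a₀/Z = 5²·5.29 × 10⁻¹¹/3 = 4.41 × 10⁻¹⁰ m
v = Zαc/n = 3·0.00730·3.00 × 10⁸/5 = 1.31 × 10⁶ m/s
T = 2πr/v = 2.11 × 10⁻¹⁵ s = 2110 as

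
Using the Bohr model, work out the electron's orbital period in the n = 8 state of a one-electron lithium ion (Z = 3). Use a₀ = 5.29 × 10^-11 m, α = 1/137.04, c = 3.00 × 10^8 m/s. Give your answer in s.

r = n²a₀/Z = 8²·5.29 × 10^-11/3 = 1.13 × 10^-9 m
v = Zαc/n = 3·0.00730·3.00 × 10^8/8 = 8.21 × 10^5 m/s
T = 2πr/v = 8.64 × 10^-15 s

8.64 × 10^-15 s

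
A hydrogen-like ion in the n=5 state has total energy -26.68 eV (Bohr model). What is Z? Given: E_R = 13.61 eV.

E_n = −E_R Z²/n² ⇒ Z² = −E_n n²/E_R = 26.68 × 5² / 13.61 ≈ 49.01
Z = 7

7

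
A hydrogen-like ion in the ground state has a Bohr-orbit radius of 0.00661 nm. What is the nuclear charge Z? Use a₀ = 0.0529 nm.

8

r_n = n²a₀/Z ⇒ Z = n²a₀/r = 1² × 0.0529 / 0.00661 ≈ 8.00
Z = 8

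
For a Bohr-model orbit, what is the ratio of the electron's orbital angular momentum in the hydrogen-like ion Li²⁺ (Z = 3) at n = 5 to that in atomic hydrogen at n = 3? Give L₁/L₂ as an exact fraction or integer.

5/3

L = nℏ is independent of Z.
L₁/L₂ = n₁/n₂ = 5/3 = 5/3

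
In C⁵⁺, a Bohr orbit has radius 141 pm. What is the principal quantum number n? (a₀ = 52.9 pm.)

r_n = n²a₀/Z ⇒ n² = rZ/a₀ = 141 × 6 / 52.9 ≈ 15.99
n = 4

4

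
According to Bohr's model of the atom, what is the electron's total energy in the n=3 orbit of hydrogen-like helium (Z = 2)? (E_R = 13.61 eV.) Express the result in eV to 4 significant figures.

-6.049 eV

E_n = −E_R·Z²/n² = −13.61 × 2²/3² = -6.049 eV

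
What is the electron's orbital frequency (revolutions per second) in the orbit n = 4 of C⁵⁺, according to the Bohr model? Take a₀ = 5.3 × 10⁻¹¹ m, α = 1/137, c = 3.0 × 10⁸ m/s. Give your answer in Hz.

3.7 × 10¹⁵ Hz

r = n²a₀/Z = 1.4 × 10⁻¹⁰ m, v = Zαc/n = 3.3 × 10⁶ m/s
f = v/(2πr) = 3.7 × 10¹⁵ Hz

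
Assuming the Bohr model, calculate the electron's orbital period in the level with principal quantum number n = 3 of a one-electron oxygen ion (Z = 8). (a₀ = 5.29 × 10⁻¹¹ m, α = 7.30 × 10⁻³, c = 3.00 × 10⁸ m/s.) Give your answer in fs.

0.0640 fs

r = n²a₀/Z = 3²·5.29 × 10⁻¹¹/8 = 5.95 × 10⁻¹¹ m
v = Zαc/n = 8·0.00730·3.00 × 10⁸/3 = 5.84 × 10⁶ m/s
T = 2πr/v = 6.40 × 10⁻¹⁷ s = 0.0640 fs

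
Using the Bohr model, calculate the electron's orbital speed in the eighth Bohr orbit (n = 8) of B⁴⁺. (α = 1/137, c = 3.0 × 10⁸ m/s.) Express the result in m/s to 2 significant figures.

v_n = Zαc/n = 5 × 0.0073 × 3.0 × 10⁸ / 8
    = 1.4 × 10⁶ m/s

1.4 × 10⁶ m/s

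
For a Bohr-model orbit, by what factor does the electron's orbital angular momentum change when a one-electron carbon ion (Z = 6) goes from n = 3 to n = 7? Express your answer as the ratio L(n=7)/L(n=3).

L = nℏ depends only on n, so L ∝ n.
L(n=7)/L(n=3) = (7/3)^1 = 7/3

7/3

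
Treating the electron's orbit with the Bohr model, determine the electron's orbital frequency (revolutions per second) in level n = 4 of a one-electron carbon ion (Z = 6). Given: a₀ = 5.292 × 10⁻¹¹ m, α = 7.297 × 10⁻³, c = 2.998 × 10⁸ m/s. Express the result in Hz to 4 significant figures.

3.701 × 10¹⁵ Hz

r = n²a₀/Z = 1.411 × 10⁻¹⁰ m, v = Zαc/n = 3.281 × 10⁶ m/s
f = v/(2πr) = 3.701 × 10¹⁵ Hz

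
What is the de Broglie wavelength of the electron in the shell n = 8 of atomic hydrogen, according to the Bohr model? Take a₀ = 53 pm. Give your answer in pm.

The Bohr quantisation condition is nλ = 2πr_n.
r_n = n²a₀/Z = 3400 pm
λ = 2πr_n/n = 2π·3400/8 = 2700 pm

2700 pm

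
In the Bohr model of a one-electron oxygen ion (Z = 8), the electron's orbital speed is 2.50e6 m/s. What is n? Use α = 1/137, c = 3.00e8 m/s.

v_n = Zαc/n ⇒ n = Zαc/v = 8 × 0.00730 × 3.00e8 / 2.50e6 ≈ 7.01
n = 7

7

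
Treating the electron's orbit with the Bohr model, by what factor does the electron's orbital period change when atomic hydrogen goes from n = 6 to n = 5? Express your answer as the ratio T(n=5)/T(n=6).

T ∝ Z^-2 · n^3; with Z fixed, T ∝ n^3.
T(n=5)/T(n=6) = (5/6)^3 = 125/216

125/216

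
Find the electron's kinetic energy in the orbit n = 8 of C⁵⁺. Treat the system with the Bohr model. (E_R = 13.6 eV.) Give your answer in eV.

For a Coulomb orbit the virial theorem gives K = −E_n.
E_n = −E_R·Z²/n², so K = E_R·Z²/n² = 13.6 × 6²/8² = 7.65 eV

7.65 eV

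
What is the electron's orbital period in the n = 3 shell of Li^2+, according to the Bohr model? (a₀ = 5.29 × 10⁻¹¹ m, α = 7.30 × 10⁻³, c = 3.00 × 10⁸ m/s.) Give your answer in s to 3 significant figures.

4.55 × 10⁻¹⁶ s

r = n²a₀/Z = 3²·5.29 × 10⁻¹¹/3 = 1.59 × 10⁻¹⁰ m
v = Zαc/n = 3·0.00730·3.00 × 10⁸/3 = 2.19 × 10⁶ m/s
T = 2πr/v = 4.55 × 10⁻¹⁶ s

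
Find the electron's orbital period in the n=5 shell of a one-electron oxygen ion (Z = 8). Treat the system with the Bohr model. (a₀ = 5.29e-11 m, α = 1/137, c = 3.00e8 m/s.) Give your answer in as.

296 as

r = n²a₀/Z = 5²·5.29e-11/8 = 1.65e-10 m
v = Zαc/n = 8·0.00730·3.00e8/5 = 3.50e6 m/s
T = 2πr/v = 2.96e-16 s = 296 as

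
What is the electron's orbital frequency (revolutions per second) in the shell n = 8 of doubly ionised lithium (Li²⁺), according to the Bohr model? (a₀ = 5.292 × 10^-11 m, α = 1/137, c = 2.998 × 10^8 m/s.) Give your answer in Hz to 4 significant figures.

1.157 × 10^14 Hz

r = n²a₀/Z = 1.129 × 10^-9 m, v = Zαc/n = 8.206 × 10^5 m/s
f = v/(2πr) = 1.157 × 10^14 Hz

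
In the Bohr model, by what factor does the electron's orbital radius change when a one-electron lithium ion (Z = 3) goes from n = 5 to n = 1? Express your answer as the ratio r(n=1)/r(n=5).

1/25

r ∝ Z^-1 · n^2; with Z fixed, r ∝ n^2.
r(n=1)/r(n=5) = (1/5)^2 = 1/25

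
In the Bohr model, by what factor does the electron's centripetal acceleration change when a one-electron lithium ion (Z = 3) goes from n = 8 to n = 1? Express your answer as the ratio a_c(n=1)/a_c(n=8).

4096

a_c ∝ Z^3 · n^-4; with Z fixed, a_c ∝ n^-4.
a_c(n=1)/a_c(n=8) = (1/8)^-4 = 4096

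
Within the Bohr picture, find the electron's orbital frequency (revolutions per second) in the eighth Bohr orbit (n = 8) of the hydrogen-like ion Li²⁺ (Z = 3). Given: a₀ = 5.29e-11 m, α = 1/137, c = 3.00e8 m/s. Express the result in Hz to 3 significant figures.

1.16e14 Hz

r = n²a₀/Z = 1.13e-9 m, v = Zαc/n = 8.21e5 m/s
f = v/(2πr) = 1.16e14 Hz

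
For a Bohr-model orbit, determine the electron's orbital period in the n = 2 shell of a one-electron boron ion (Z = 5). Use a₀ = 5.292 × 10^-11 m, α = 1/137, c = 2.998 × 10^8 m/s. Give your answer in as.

48.62 as

r = n²a₀/Z = 2²·5.292 × 10^-11/5 = 4.234 × 10^-11 m
v = Zαc/n = 5·0.007299·2.998 × 10^8/2 = 5.471 × 10^6 m/s
T = 2πr/v = 4.862 × 10^-17 s = 48.62 as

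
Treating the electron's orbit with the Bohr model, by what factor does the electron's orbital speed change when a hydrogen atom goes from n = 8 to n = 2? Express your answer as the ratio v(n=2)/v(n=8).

v ∝ Z^1 · n^-1; with Z fixed, v ∝ n^-1.
v(n=2)/v(n=8) = (2/8)^-1 = 4

4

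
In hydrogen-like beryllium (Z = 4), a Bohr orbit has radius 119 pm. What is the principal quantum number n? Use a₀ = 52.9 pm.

3

r_n = n²a₀/Z ⇒ n² = rZ/a₀ = 119 × 4 / 52.9 ≈ 9.00
n = 3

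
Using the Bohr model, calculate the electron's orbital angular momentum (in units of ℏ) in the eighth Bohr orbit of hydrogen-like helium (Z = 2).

8

L_n = nℏ, so L/ℏ = n = 8.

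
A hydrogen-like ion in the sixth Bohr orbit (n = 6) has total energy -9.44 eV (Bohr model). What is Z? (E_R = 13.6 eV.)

E_n = −E_R Z²/n² ⇒ Z² = −E_n n²/E_R = 9.44 × 6² / 13.6 ≈ 24.99
Z = 5

5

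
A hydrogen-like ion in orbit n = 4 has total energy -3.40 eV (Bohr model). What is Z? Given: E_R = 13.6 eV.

E_n = −E_R Z²/n² ⇒ Z² = −E_n n²/E_R = 3.40 × 4² / 13.6 ≈ 4.00
Z = 2

2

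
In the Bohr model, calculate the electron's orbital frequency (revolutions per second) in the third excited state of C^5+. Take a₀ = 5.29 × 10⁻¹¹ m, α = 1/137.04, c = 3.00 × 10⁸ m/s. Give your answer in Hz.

r = n²a₀/Z = 1.41 × 10⁻¹⁰ m, v = Zαc/n = 3.28 × 10⁶ m/s
f = v/(2πr) = 3.70 × 10¹⁵ Hz

3.70 × 10¹⁵ Hz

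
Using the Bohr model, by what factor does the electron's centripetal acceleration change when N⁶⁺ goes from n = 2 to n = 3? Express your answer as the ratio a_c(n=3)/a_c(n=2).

16/81

a_c ∝ Z^3 · n^-4; with Z fixed, a_c ∝ n^-4.
a_c(n=3)/a_c(n=2) = (3/2)^-4 = 16/81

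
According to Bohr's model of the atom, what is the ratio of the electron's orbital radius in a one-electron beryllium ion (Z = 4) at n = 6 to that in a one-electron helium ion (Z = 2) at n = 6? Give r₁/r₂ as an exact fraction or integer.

r ∝ Z^-1 · n^2
r₁/r₂ = (4/2)^-1 · (6/6)^2 = 1/2

1/2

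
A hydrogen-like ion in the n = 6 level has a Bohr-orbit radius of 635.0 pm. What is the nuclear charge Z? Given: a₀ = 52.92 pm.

r_n = n²a₀/Z ⇒ Z = n²a₀/r = 6² × 52.92 / 635.0 ≈ 3.00
Z = 3

3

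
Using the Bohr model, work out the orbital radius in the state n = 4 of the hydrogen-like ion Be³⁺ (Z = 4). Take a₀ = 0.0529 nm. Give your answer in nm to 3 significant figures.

0.212 nm

r_n = n²a₀/Z = 4² × 0.0529 / 4
    = 16 × 0.0529 / 4 = 0.212 nm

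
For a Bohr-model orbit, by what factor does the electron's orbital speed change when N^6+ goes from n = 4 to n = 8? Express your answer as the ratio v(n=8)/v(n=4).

1/2

v ∝ Z^1 · n^-1; with Z fixed, v ∝ n^-1.
v(n=8)/v(n=4) = (8/4)^-1 = 1/2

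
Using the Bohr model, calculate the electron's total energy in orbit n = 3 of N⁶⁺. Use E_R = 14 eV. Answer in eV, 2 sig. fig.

E_n = −E_R·Z²/n² = −14 × 7²/3² = -76 eV

-76 eV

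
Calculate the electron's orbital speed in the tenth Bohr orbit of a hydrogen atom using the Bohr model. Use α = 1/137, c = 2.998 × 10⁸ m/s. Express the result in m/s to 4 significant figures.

2.188 × 10⁵ m/s

v_n = Zαc/n = 1 × 0.007299 × 2.998 × 10⁸ / 10
    = 2.188 × 10⁵ m/s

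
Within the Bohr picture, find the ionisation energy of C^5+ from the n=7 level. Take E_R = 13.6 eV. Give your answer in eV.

9.99 eV

E_n = −E_R·Z²/n² = −13.6 × 6²/7² eV = -9.99 eV
Ionisation energy = −E_n = 9.99 eV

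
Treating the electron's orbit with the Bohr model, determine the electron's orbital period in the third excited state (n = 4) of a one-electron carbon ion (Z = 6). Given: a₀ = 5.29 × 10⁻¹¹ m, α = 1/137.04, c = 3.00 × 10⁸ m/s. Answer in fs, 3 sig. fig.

r = n²a₀/Z = 4²·5.29 × 10⁻¹¹/6 = 1.41 × 10⁻¹⁰ m
v = Zαc/n = 6·0.00730·3.00 × 10⁸/4 = 3.28 × 10⁶ m/s
T = 2πr/v = 2.70 × 10⁻¹⁶ s = 0.270 fs

0.270 fs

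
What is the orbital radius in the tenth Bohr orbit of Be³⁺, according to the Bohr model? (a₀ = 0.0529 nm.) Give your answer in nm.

1.32 nm

r_n = n²a₀/Z = 10² × 0.0529 / 4
    = 100 × 0.0529 / 4 = 1.32 nm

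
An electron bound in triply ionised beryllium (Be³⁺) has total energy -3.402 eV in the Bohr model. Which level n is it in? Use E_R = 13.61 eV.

8

E_n = −E_R Z²/n² ⇒ n² = E_R Z²/(−E_n) = 13.61 × 4² / 3.402 ≈ 64.01
n = 8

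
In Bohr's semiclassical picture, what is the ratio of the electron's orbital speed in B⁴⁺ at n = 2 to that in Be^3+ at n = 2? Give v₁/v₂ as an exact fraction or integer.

5/4

v ∝ Z^1 · n^-1
v₁/v₂ = (5/4)^1 · (2/2)^-1 = 5/4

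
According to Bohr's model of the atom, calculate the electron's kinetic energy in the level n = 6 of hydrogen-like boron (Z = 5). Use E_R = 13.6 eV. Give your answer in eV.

9.44 eV

For a Coulomb orbit the virial theorem gives K = −E_n.
E_n = −E_R·Z²/n², so K = E_R·Z²/n² = 13.6 × 5²/6² = 9.44 eV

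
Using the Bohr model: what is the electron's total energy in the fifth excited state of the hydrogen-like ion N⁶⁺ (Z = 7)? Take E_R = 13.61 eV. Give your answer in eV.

-18.52 eV

E_n = −E_R·Z²/n² = −13.61 × 7²/6² = -18.52 eV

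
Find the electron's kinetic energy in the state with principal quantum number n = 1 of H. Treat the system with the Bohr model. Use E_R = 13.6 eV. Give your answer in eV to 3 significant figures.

13.6 eV

For a Coulomb orbit the virial theorem gives K = −E_n.
E_n = −E_R·Z²/n², so K = E_R·Z²/n² = 13.6 × 1²/1² = 13.6 eV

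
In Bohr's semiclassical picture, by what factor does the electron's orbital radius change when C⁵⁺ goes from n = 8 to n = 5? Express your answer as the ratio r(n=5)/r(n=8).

25/64

r ∝ Z^-1 · n^2; with Z fixed, r ∝ n^2.
r(n=5)/r(n=8) = (5/8)^2 = 25/64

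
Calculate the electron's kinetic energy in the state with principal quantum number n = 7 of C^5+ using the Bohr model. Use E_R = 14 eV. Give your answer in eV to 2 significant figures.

For a Coulomb orbit the virial theorem gives K = −E_n.
E_n = −E_R·Z²/n², so K = E_R·Z²/n² = 14 × 6²/7² = 10 eV

10 eV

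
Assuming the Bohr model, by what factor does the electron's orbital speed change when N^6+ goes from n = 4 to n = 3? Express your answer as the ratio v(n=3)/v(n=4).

4/3

v ∝ Z^1 · n^-1; with Z fixed, v ∝ n^-1.
v(n=3)/v(n=4) = (3/4)^-1 = 4/3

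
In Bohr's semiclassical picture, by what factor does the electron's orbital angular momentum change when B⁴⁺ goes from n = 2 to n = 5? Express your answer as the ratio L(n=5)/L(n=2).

L = nℏ depends only on n, so L ∝ n.
L(n=5)/L(n=2) = (5/2)^1 = 5/2

5/2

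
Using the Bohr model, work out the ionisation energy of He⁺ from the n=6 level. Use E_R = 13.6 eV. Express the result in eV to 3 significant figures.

1.51 eV

E_n = −E_R·Z²/n² = −13.6 × 2²/6² eV = -1.51 eV
Ionisation energy = −E_n = 1.51 eV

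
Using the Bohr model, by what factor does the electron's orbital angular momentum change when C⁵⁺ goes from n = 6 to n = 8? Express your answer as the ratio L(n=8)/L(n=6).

L = nℏ depends only on n, so L ∝ n.
L(n=8)/L(n=6) = (8/6)^1 = 4/3

4/3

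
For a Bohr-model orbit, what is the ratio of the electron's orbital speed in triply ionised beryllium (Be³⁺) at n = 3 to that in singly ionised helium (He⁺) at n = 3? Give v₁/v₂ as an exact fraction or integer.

v ∝ Z^1 · n^-1
v₁/v₂ = (4/2)^1 · (3/3)^-1 = 2

2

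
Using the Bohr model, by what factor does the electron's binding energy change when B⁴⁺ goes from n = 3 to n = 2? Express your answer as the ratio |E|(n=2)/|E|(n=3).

|E| ∝ Z^2 · n^-2; with Z fixed, |E| ∝ n^-2.
|E|(n=2)/|E|(n=3) = (2/3)^-2 = 9/4

9/4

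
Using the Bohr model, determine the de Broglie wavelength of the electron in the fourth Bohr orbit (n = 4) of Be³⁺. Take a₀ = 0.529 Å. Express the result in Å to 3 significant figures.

The Bohr quantisation condition is nλ = 2πr_n.
r_n = n²a₀/Z = 2.12 Å
λ = 2πr_n/n = 2π·2.12/4 = 3.32 Å

3.32 Å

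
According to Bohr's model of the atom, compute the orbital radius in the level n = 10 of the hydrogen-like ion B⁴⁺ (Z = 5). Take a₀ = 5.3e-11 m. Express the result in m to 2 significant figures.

r_n = n²a₀/Z = 10² × 5.3e-11 / 5
    = 100 × 5.3e-11 / 5 = 1.1e-9 m

1.1e-9 m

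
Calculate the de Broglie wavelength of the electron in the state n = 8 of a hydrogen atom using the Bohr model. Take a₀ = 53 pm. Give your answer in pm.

2700 pm

The Bohr quantisation condition is nλ = 2πr_n.
r_n = n²a₀/Z = 3400 pm
λ = 2πr_n/n = 2π·3400/8 = 2700 pm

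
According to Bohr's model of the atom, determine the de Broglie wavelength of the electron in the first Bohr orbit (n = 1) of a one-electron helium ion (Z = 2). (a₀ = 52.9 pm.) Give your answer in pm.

166 pm

The Bohr quantisation condition is nλ = 2πr_n.
r_n = n²a₀/Z = 26.4 pm
λ = 2πr_n/n = 2π·26.4/1 = 166 pm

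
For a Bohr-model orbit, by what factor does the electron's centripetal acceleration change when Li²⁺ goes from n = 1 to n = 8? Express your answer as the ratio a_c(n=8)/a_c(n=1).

a_c ∝ Z^3 · n^-4; with Z fixed, a_c ∝ n^-4.
a_c(n=8)/a_c(n=1) = (8/1)^-4 = 1/4096

1/4096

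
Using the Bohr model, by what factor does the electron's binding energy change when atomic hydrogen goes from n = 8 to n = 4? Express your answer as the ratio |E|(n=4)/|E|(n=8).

4

|E| ∝ Z^2 · n^-2; with Z fixed, |E| ∝ n^-2.
|E|(n=4)/|E|(n=8) = (4/8)^-2 = 4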